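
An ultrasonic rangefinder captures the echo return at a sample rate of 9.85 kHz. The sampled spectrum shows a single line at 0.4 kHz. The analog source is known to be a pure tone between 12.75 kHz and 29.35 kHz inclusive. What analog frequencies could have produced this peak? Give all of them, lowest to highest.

19.3 kHz, 20.1 kHz, 29.15 kHz

Frequencies that alias to 0.4 kHz are k·fs ± 0.4 kHz for integer k ≥ 0.
k=0: 0.4 kHz.
k=1: 9.45 kHz, 10.25 kHz.
k=2: 19.3 kHz, 20.1 kHz.
k=3: 29.15 kHz, 29.95 kHz.
k=4: 39 kHz, 39.8 kHz.
Within [12.75 kHz, 29.35 kHz]: 19.3 kHz, 20.1 kHz, 29.15 kHz.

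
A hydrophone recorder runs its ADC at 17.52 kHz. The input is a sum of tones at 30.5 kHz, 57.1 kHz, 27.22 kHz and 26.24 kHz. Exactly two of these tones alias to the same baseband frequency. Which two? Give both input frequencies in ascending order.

30.5 kHz, 57.1 kHz

fs/2 = 8.76 kHz.
30.5 kHz mod fs = 12.98 kHz.
12.98 kHz > fs/2 = 8.76 kHz, folds to fs − 12.98 kHz = 4.54 kHz.
57.1 kHz mod fs = 4.54 kHz.
4.54 kHz ≤ fs/2 = 8.76 kHz, appears at 4.54 kHz.
27.22 kHz mod fs = 9.7 kHz.
9.7 kHz > fs/2 = 8.76 kHz, folds to fs − 9.7 kHz = 7.82 kHz.
26.24 kHz mod fs = 8.72 kHz.
8.72 kHz ≤ fs/2 = 8.76 kHz, appears at 8.72 kHz.
30.5 kHz and 57.1 kHz both map to 4.54 kHz.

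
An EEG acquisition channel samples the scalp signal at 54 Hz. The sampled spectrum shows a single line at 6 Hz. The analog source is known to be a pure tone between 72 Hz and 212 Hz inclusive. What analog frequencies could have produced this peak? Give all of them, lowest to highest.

102 Hz, 114 Hz, 156 Hz, 168 Hz, 210 Hz

Frequencies that alias to 6 Hz are k·fs ± 6 Hz for integer k ≥ 0.
k=0: 6 Hz.
k=1: 48 Hz, 60 Hz.
k=2: 102 Hz, 114 Hz.
k=3: 156 Hz, 168 Hz.
k=4: 210 Hz, 222 Hz.
k=5: 264 Hz, 276 Hz.
Within [72 Hz, 212 Hz]: 102 Hz, 114 Hz, 156 Hz, 168 Hz, 210 Hz.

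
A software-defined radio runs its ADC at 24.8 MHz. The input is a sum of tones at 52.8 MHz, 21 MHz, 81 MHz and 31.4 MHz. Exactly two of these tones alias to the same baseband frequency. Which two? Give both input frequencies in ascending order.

fs/2 = 12.4 MHz.
52.8 MHz mod fs = 3.2 MHz.
3.2 MHz ≤ fs/2 = 12.4 MHz, appears at 3.2 MHz.
21 MHz > fs/2 = 12.4 MHz, folds to fs − 21 MHz = 3.8 MHz.
81 MHz mod fs = 6.6 MHz.
6.6 MHz ≤ fs/2 = 12.4 MHz, appears at 6.6 MHz.
31.4 MHz mod fs = 6.6 MHz.
6.6 MHz ≤ fs/2 = 12.4 MHz, appears at 6.6 MHz.
31.4 MHz and 81 MHz both map to 6.6 MHz.

31.4 MHz, 81 MHz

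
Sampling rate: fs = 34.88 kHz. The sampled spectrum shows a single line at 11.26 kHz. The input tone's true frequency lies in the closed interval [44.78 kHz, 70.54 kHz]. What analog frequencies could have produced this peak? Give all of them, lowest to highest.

Frequencies that alias to 11.26 kHz are k·fs ± 11.26 kHz for integer k ≥ 0.
k=0: 11.26 kHz.
k=1: 23.62 kHz, 46.14 kHz.
k=2: 58.5 kHz, 81.02 kHz.
k=3: 93.38 kHz, 115.9 kHz.
Within [44.78 kHz, 70.54 kHz]: 46.14 kHz, 58.5 kHz.

46.14 kHz, 58.5 kHz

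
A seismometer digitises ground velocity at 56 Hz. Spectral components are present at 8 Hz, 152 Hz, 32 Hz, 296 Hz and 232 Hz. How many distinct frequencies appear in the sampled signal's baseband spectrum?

3

fs/2 = 28 Hz.
8 Hz ≤ fs/2 = 28 Hz, passes unchanged.
152 Hz mod fs = 40 Hz.
40 Hz > fs/2 = 28 Hz, folds to fs − 40 Hz = 16 Hz.
32 Hz > fs/2 = 28 Hz, folds to fs − 32 Hz = 24 Hz.
296 Hz mod fs = 16 Hz.
16 Hz ≤ fs/2 = 28 Hz, appears at 16 Hz.
232 Hz mod fs = 8 Hz.
8 Hz ≤ fs/2 = 28 Hz, appears at 8 Hz.
Distinct values: {8 Hz, 16 Hz, 24 Hz} → 3.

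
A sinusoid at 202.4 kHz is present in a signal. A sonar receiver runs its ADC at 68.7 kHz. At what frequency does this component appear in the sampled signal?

3.7 kHz

202.4 kHz mod fs = 65 kHz.
65 kHz > fs/2 = 34.35 kHz, folds to fs − 65 kHz = 3.7 kHz.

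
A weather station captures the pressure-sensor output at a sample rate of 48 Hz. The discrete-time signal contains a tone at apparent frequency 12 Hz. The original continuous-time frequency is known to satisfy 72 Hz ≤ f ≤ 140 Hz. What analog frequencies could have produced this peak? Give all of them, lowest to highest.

84 Hz, 108 Hz, 132 Hz

Frequencies that alias to 12 Hz are k·fs ± 12 Hz for integer k ≥ 0.
k=0: 12 Hz.
k=1: 36 Hz, 60 Hz.
k=2: 84 Hz, 108 Hz.
k=3: 132 Hz, 156 Hz.
k=4: 180 Hz, 204 Hz.
Within [72 Hz, 140 Hz]: 84 Hz, 108 Hz, 132 Hz.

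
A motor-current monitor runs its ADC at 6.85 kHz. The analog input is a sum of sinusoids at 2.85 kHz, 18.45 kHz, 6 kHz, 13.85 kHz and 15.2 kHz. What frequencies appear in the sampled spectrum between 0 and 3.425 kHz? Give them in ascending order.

fs/2 = 3.425 kHz.
2.85 kHz ≤ fs/2 = 3.425 kHz, passes unchanged.
18.45 kHz mod fs = 4.75 kHz.
4.75 kHz > fs/2 = 3.425 kHz, folds to fs − 4.75 kHz = 2.1 kHz.
6 kHz > fs/2 = 3.425 kHz, folds to fs − 6 kHz = 0.85 kHz.
13.85 kHz mod fs = 0.15 kHz.
0.15 kHz ≤ fs/2 = 3.425 kHz, appears at 0.15 kHz.
15.2 kHz mod fs = 1.5 kHz.
1.5 kHz ≤ fs/2 = 3.425 kHz, appears at 1.5 kHz.
Distinct values: {0.15 kHz, 0.85 kHz, 1.5 kHz, 2.1 kHz, 2.85 kHz}.

0.15 kHz, 0.85 kHz, 1.5 kHz, 2.1 kHz, 2.85 kHz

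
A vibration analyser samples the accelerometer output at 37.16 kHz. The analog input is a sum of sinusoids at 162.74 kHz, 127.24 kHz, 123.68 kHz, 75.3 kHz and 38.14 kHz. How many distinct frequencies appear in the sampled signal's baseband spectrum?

4

fs/2 = 18.58 kHz.
162.74 kHz mod fs = 14.1 kHz.
14.1 kHz ≤ fs/2 = 18.58 kHz, appears at 14.1 kHz.
127.24 kHz mod fs = 15.76 kHz.
15.76 kHz ≤ fs/2 = 18.58 kHz, appears at 15.76 kHz.
123.68 kHz mod fs = 12.2 kHz.
12.2 kHz ≤ fs/2 = 18.58 kHz, appears at 12.2 kHz.
75.3 kHz mod fs = 0.98 kHz.
0.98 kHz ≤ fs/2 = 18.58 kHz, appears at 0.98 kHz.
38.14 kHz mod fs = 0.98 kHz.
0.98 kHz ≤ fs/2 = 18.58 kHz, appears at 0.98 kHz.
Distinct values: {0.98 kHz, 12.2 kHz, 14.1 kHz, 15.76 kHz} → 4.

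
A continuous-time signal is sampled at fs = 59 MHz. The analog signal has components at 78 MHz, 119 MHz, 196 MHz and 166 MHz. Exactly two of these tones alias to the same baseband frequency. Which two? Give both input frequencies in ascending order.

78 MHz, 196 MHz

fs/2 = 29.5 MHz.
78 MHz mod fs = 19 MHz.
19 MHz ≤ fs/2 = 29.5 MHz, appears at 19 MHz.
119 MHz mod fs = 1 MHz.
1 MHz ≤ fs/2 = 29.5 MHz, appears at 1 MHz.
196 MHz mod fs = 19 MHz.
19 MHz ≤ fs/2 = 29.5 MHz, appears at 19 MHz.
166 MHz mod fs = 48 MHz.
48 MHz > fs/2 = 29.5 MHz, folds to fs − 48 MHz = 11 MHz.
78 MHz and 196 MHz both map to 19 MHz.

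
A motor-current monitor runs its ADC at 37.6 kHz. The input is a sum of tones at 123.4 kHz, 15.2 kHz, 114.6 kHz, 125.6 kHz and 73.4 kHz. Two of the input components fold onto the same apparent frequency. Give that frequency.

fs/2 = 18.8 kHz.
123.4 kHz mod fs = 10.6 kHz.
10.6 kHz ≤ fs/2 = 18.8 kHz, appears at 10.6 kHz.
15.2 kHz ≤ fs/2 = 18.8 kHz, passes unchanged.
114.6 kHz mod fs = 1.8 kHz.
1.8 kHz ≤ fs/2 = 18.8 kHz, appears at 1.8 kHz.
125.6 kHz mod fs = 12.8 kHz.
12.8 kHz ≤ fs/2 = 18.8 kHz, appears at 12.8 kHz.
73.4 kHz mod fs = 35.8 kHz.
35.8 kHz > fs/2 = 18.8 kHz, folds to fs − 35.8 kHz = 1.8 kHz.
73.4 kHz and 114.6 kHz both map to 1.8 kHz.

1.8 kHz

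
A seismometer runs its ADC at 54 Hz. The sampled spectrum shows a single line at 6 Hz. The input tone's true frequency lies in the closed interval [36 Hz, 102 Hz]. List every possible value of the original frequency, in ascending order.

Frequencies that alias to 6 Hz are k·fs ± 6 Hz for integer k ≥ 0.
k=0: 6 Hz.
k=1: 48 Hz, 60 Hz.
k=2: 102 Hz, 114 Hz.
k=3: 156 Hz, 168 Hz.
Within [36 Hz, 102 Hz]: 48 Hz, 60 Hz, 102 Hz.

48 Hz, 60 Hz, 102 Hz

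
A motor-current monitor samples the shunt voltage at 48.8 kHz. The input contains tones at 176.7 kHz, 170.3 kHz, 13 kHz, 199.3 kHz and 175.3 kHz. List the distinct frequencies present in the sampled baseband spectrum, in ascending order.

4.1 kHz, 13 kHz, 18.5 kHz, 19.9 kHz, 23.9 kHz

fs/2 = 24.4 kHz.
176.7 kHz mod fs = 30.3 kHz.
30.3 kHz > fs/2 = 24.4 kHz, folds to fs − 30.3 kHz = 18.5 kHz.
170.3 kHz mod fs = 23.9 kHz.
23.9 kHz ≤ fs/2 = 24.4 kHz, appears at 23.9 kHz.
13 kHz ≤ fs/2 = 24.4 kHz, passes unchanged.
199.3 kHz mod fs = 4.1 kHz.
4.1 kHz ≤ fs/2 = 24.4 kHz, appears at 4.1 kHz.
175.3 kHz mod fs = 28.9 kHz.
28.9 kHz > fs/2 = 24.4 kHz, folds to fs − 28.9 kHz = 19.9 kHz.
Distinct values: {4.1 kHz, 13 kHz, 18.5 kHz, 19.9 kHz, 23.9 kHz}.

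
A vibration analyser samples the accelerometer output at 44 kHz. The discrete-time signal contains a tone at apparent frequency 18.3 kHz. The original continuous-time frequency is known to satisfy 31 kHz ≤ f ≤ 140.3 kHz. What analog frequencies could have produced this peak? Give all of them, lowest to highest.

62.3 kHz, 69.7 kHz, 106.3 kHz, 113.7 kHz

Frequencies that alias to 18.3 kHz are k·fs ± 18.3 kHz for integer k ≥ 0.
k=0: 18.3 kHz.
k=1: 25.7 kHz, 62.3 kHz.
k=2: 69.7 kHz, 106.3 kHz.
k=3: 113.7 kHz, 150.3 kHz.
k=4: 157.7 kHz, 194.3 kHz.
Within [31 kHz, 140.3 kHz]: 62.3 kHz, 69.7 kHz, 106.3 kHz, 113.7 kHz.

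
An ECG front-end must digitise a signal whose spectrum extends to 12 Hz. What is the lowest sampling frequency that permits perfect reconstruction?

24 Hz

Nyquist rate = 2 × 12 Hz = 24 Hz.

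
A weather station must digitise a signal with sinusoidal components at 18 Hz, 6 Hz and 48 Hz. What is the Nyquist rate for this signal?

96 Hz

Highest-frequency component: 48 Hz.
Nyquist rate = 2 × 48 Hz = 96 Hz.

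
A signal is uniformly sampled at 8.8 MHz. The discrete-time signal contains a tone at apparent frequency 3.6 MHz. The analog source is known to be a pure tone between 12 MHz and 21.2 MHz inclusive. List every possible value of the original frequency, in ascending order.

12.4 MHz, 14 MHz, 21.2 MHz

Frequencies that alias to 3.6 MHz are k·fs ± 3.6 MHz for integer k ≥ 0.
k=0: 3.6 MHz.
k=1: 5.2 MHz, 12.4 MHz.
k=2: 14 MHz, 21.2 MHz.
k=3: 22.8 MHz, 30 MHz.
Within [12 MHz, 21.2 MHz]: 12.4 MHz, 14 MHz, 21.2 MHz.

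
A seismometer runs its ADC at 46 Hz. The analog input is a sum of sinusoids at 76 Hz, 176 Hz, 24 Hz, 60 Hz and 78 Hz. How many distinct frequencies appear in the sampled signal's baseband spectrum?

4

fs/2 = 23 Hz.
76 Hz mod fs = 30 Hz.
30 Hz > fs/2 = 23 Hz, folds to fs − 30 Hz = 16 Hz.
176 Hz mod fs = 38 Hz.
38 Hz > fs/2 = 23 Hz, folds to fs − 38 Hz = 8 Hz.
24 Hz > fs/2 = 23 Hz, folds to fs − 24 Hz = 22 Hz.
60 Hz mod fs = 14 Hz.
14 Hz ≤ fs/2 = 23 Hz, appears at 14 Hz.
78 Hz mod fs = 32 Hz.
32 Hz > fs/2 = 23 Hz, folds to fs − 32 Hz = 14 Hz.
Distinct values: {8 Hz, 14 Hz, 16 Hz, 22 Hz} → 4.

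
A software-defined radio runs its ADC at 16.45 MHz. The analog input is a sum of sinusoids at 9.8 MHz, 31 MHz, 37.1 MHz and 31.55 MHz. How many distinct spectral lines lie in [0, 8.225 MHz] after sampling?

fs/2 = 8.225 MHz.
9.8 MHz > fs/2 = 8.225 MHz, folds to fs − 9.8 MHz = 6.65 MHz.
31 MHz mod fs = 14.55 MHz.
14.55 MHz > fs/2 = 8.225 MHz, folds to fs − 14.55 MHz = 1.9 MHz.
37.1 MHz mod fs = 4.2 MHz.
4.2 MHz ≤ fs/2 = 8.225 MHz, appears at 4.2 MHz.
31.55 MHz mod fs = 15.1 MHz.
15.1 MHz > fs/2 = 8.225 MHz, folds to fs − 15.1 MHz = 1.35 MHz.
Distinct values: {1.35 MHz, 1.9 MHz, 4.2 MHz, 6.65 MHz} → 4.

4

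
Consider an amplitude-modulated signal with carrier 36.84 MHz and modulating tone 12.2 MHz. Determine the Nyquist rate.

AM sidebands sit at fc ± fm = 24.64 MHz and 49.04 MHz.
Highest-frequency component: 49.04 MHz.
Nyquist rate = 2 × 49.04 MHz = 98.08 MHz.

98.08 MHz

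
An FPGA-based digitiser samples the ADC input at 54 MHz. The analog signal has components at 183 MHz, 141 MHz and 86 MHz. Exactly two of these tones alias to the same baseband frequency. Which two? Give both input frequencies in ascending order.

141 MHz, 183 MHz

fs/2 = 27 MHz.
183 MHz mod fs = 21 MHz.
21 MHz ≤ fs/2 = 27 MHz, appears at 21 MHz.
141 MHz mod fs = 33 MHz.
33 MHz > fs/2 = 27 MHz, folds to fs − 33 MHz = 21 MHz.
86 MHz mod fs = 32 MHz.
32 MHz > fs/2 = 27 MHz, folds to fs − 32 MHz = 22 MHz.
141 MHz and 183 MHz both map to 21 MHz.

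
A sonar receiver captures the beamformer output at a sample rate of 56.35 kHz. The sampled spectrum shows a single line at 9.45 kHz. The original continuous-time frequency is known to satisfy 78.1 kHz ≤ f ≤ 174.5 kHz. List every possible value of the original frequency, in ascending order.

103.25 kHz, 122.15 kHz, 159.6 kHz

Frequencies that alias to 9.45 kHz are k·fs ± 9.45 kHz for integer k ≥ 0.
k=0: 9.45 kHz.
k=1: 46.9 kHz, 65.8 kHz.
k=2: 103.25 kHz, 122.15 kHz.
k=3: 159.6 kHz, 178.5 kHz.
k=4: 215.95 kHz, 234.85 kHz.
Within [78.1 kHz, 174.5 kHz]: 103.25 kHz, 122.15 kHz, 159.6 kHz.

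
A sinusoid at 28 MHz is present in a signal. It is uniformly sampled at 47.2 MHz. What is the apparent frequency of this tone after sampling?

28 MHz > fs/2 = 23.6 MHz, folds to fs − 28 MHz = 19.2 MHz.

19.2 MHz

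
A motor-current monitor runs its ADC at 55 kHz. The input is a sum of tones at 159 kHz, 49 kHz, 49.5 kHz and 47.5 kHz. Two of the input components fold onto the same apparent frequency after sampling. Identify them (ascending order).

fs/2 = 27.5 kHz.
159 kHz mod fs = 49 kHz.
49 kHz > fs/2 = 27.5 kHz, folds to fs − 49 kHz = 6 kHz.
49 kHz > fs/2 = 27.5 kHz, folds to fs − 49 kHz = 6 kHz.
49.5 kHz > fs/2 = 27.5 kHz, folds to fs − 49.5 kHz = 5.5 kHz.
47.5 kHz > fs/2 = 27.5 kHz, folds to fs − 47.5 kHz = 7.5 kHz.
49 kHz and 159 kHz both map to 6 kHz.

49 kHz, 159 kHz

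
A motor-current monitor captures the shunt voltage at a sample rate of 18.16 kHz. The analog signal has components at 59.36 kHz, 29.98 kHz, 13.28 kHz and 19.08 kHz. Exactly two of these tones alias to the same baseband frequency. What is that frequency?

fs/2 = 9.08 kHz.
59.36 kHz mod fs = 4.88 kHz.
4.88 kHz ≤ fs/2 = 9.08 kHz, appears at 4.88 kHz.
29.98 kHz mod fs = 11.82 kHz.
11.82 kHz > fs/2 = 9.08 kHz, folds to fs − 11.82 kHz = 6.34 kHz.
13.28 kHz > fs/2 = 9.08 kHz, folds to fs − 13.28 kHz = 4.88 kHz.
19.08 kHz mod fs = 0.92 kHz.
0.92 kHz ≤ fs/2 = 9.08 kHz, appears at 0.92 kHz.
13.28 kHz and 59.36 kHz both map to 4.88 kHz.

4.88 kHz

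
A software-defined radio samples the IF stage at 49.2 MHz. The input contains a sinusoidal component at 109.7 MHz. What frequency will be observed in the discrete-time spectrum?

11.3 MHz

109.7 MHz mod fs = 11.3 MHz.
11.3 MHz ≤ fs/2 = 24.6 MHz, appears at 11.3 MHz.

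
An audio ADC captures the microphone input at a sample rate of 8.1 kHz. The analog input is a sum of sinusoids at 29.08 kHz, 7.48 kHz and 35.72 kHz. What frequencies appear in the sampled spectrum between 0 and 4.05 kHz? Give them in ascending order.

0.62 kHz, 3.32 kHz

fs/2 = 4.05 kHz.
29.08 kHz mod fs = 4.78 kHz.
4.78 kHz > fs/2 = 4.05 kHz, folds to fs − 4.78 kHz = 3.32 kHz.
7.48 kHz > fs/2 = 4.05 kHz, folds to fs − 7.48 kHz = 0.62 kHz.
35.72 kHz mod fs = 3.32 kHz.
3.32 kHz ≤ fs/2 = 4.05 kHz, appears at 3.32 kHz.
Distinct values: {0.62 kHz, 3.32 kHz}.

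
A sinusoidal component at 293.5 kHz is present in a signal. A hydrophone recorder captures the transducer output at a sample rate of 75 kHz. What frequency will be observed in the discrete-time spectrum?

6.5 kHz

293.5 kHz mod fs = 68.5 kHz.
68.5 kHz > fs/2 = 37.5 kHz, folds to fs − 68.5 kHz = 6.5 kHz.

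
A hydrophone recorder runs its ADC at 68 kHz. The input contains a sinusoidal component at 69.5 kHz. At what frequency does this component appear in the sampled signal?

69.5 kHz mod fs = 1.5 kHz.
1.5 kHz ≤ fs/2 = 34 kHz, appears at 1.5 kHz.

1.5 kHz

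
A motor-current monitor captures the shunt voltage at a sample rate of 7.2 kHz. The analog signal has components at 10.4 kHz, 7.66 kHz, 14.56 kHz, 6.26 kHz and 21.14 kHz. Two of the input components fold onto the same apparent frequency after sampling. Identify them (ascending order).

7.66 kHz, 21.14 kHz

fs/2 = 3.6 kHz.
10.4 kHz mod fs = 3.2 kHz.
3.2 kHz ≤ fs/2 = 3.6 kHz, appears at 3.2 kHz.
7.66 kHz mod fs = 0.46 kHz.
0.46 kHz ≤ fs/2 = 3.6 kHz, appears at 0.46 kHz.
14.56 kHz mod fs = 0.16 kHz.
0.16 kHz ≤ fs/2 = 3.6 kHz, appears at 0.16 kHz.
6.26 kHz > fs/2 = 3.6 kHz, folds to fs − 6.26 kHz = 0.94 kHz.
21.14 kHz mod fs = 6.74 kHz.
6.74 kHz > fs/2 = 3.6 kHz, folds to fs − 6.74 kHz = 0.46 kHz.
7.66 kHz and 21.14 kHz both map to 0.46 kHz.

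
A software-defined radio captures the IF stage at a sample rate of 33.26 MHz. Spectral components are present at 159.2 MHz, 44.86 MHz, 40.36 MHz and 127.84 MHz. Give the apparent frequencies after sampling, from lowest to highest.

fs/2 = 16.63 MHz.
159.2 MHz mod fs = 26.16 MHz.
26.16 MHz > fs/2 = 16.63 MHz, folds to fs − 26.16 MHz = 7.1 MHz.
44.86 MHz mod fs = 11.6 MHz.
11.6 MHz ≤ fs/2 = 16.63 MHz, appears at 11.6 MHz.
40.36 MHz mod fs = 7.1 MHz.
7.1 MHz ≤ fs/2 = 16.63 MHz, appears at 7.1 MHz.
127.84 MHz mod fs = 28.06 MHz.
28.06 MHz > fs/2 = 16.63 MHz, folds to fs − 28.06 MHz = 5.2 MHz.
Distinct values: {5.2 MHz, 7.1 MHz, 11.6 MHz}.

5.2 MHz, 7.1 MHz, 11.6 MHz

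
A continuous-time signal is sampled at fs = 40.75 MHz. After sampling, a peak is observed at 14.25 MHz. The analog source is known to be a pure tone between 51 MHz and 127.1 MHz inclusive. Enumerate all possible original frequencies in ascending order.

55 MHz, 67.25 MHz, 95.75 MHz, 108 MHz

Frequencies that alias to 14.25 MHz are k·fs ± 14.25 MHz for integer k ≥ 0.
k=0: 14.25 MHz.
k=1: 26.5 MHz, 55 MHz.
k=2: 67.25 MHz, 95.75 MHz.
k=3: 108 MHz, 136.5 MHz.
k=4: 148.75 MHz, 177.25 MHz.
Within [51 MHz, 127.1 MHz]: 55 MHz, 67.25 MHz, 95.75 MHz, 108 MHz.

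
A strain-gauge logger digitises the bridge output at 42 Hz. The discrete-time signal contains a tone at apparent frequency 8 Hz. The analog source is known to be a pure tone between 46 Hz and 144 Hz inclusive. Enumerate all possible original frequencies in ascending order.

Frequencies that alias to 8 Hz are k·fs ± 8 Hz for integer k ≥ 0.
k=0: 8 Hz.
k=1: 34 Hz, 50 Hz.
k=2: 76 Hz, 92 Hz.
k=3: 118 Hz, 134 Hz.
k=4: 160 Hz, 176 Hz.
Within [46 Hz, 144 Hz]: 50 Hz, 76 Hz, 92 Hz, 118 Hz, 134 Hz.

50 Hz, 76 Hz, 92 Hz, 118 Hz, 134 Hz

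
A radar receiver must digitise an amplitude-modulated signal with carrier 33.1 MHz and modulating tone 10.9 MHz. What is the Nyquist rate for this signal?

88 MHz

AM sidebands sit at fc ± fm = 22.2 MHz and 44 MHz.
Highest-frequency component: 44 MHz.
Nyquist rate = 2 × 44 MHz = 88 MHz.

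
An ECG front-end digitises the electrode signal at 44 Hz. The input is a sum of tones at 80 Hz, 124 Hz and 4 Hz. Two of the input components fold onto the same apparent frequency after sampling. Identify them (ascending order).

fs/2 = 22 Hz.
80 Hz mod fs = 36 Hz.
36 Hz > fs/2 = 22 Hz, folds to fs − 36 Hz = 8 Hz.
124 Hz mod fs = 36 Hz.
36 Hz > fs/2 = 22 Hz, folds to fs − 36 Hz = 8 Hz.
4 Hz ≤ fs/2 = 22 Hz, passes unchanged.
80 Hz and 124 Hz both map to 8 Hz.

80 Hz, 124 Hz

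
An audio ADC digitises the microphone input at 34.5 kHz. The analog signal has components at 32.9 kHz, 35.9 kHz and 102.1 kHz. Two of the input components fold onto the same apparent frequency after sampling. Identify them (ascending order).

fs/2 = 17.25 kHz.
32.9 kHz > fs/2 = 17.25 kHz, folds to fs − 32.9 kHz = 1.6 kHz.
35.9 kHz mod fs = 1.4 kHz.
1.4 kHz ≤ fs/2 = 17.25 kHz, appears at 1.4 kHz.
102.1 kHz mod fs = 33.1 kHz.
33.1 kHz > fs/2 = 17.25 kHz, folds to fs − 33.1 kHz = 1.4 kHz.
35.9 kHz and 102.1 kHz both map to 1.4 kHz.

35.9 kHz, 102.1 kHz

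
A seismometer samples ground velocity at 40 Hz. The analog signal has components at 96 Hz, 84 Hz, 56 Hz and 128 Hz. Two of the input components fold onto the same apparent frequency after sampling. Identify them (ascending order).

56 Hz, 96 Hz

fs/2 = 20 Hz.
96 Hz mod fs = 16 Hz.
16 Hz ≤ fs/2 = 20 Hz, appears at 16 Hz.
84 Hz mod fs = 4 Hz.
4 Hz ≤ fs/2 = 20 Hz, appears at 4 Hz.
56 Hz mod fs = 16 Hz.
16 Hz ≤ fs/2 = 20 Hz, appears at 16 Hz.
128 Hz mod fs = 8 Hz.
8 Hz ≤ fs/2 = 20 Hz, appears at 8 Hz.
56 Hz and 96 Hz both map to 16 Hz.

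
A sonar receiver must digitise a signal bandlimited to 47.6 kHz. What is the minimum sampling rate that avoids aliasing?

Nyquist rate = 2 × 47.6 kHz = 95.2 kHz.

95.2 kHz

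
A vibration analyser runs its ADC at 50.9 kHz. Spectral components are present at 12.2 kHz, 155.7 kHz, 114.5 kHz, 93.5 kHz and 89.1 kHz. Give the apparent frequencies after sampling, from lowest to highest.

fs/2 = 25.45 kHz.
12.2 kHz ≤ fs/2 = 25.45 kHz, passes unchanged.
155.7 kHz mod fs = 3 kHz.
3 kHz ≤ fs/2 = 25.45 kHz, appears at 3 kHz.
114.5 kHz mod fs = 12.7 kHz.
12.7 kHz ≤ fs/2 = 25.45 kHz, appears at 12.7 kHz.
93.5 kHz mod fs = 42.6 kHz.
42.6 kHz > fs/2 = 25.45 kHz, folds to fs − 42.6 kHz = 8.3 kHz.
89.1 kHz mod fs = 38.2 kHz.
38.2 kHz > fs/2 = 25.45 kHz, folds to fs − 38.2 kHz = 12.7 kHz.
Distinct values: {3 kHz, 8.3 kHz, 12.2 kHz, 12.7 kHz}.

3 kHz, 8.3 kHz, 12.2 kHz, 12.7 kHz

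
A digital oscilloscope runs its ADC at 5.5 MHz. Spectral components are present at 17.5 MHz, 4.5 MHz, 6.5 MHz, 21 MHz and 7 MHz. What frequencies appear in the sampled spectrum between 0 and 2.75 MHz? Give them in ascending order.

fs/2 = 2.75 MHz.
17.5 MHz mod fs = 1 MHz.
1 MHz ≤ fs/2 = 2.75 MHz, appears at 1 MHz.
4.5 MHz > fs/2 = 2.75 MHz, folds to fs − 4.5 MHz = 1 MHz.
6.5 MHz mod fs = 1 MHz.
1 MHz ≤ fs/2 = 2.75 MHz, appears at 1 MHz.
21 MHz mod fs = 4.5 MHz.
4.5 MHz > fs/2 = 2.75 MHz, folds to fs − 4.5 MHz = 1 MHz.
7 MHz mod fs = 1.5 MHz.
1.5 MHz ≤ fs/2 = 2.75 MHz, appears at 1.5 MHz.
Distinct values: {1 MHz, 1.5 MHz}.

1 MHz, 1.5 MHz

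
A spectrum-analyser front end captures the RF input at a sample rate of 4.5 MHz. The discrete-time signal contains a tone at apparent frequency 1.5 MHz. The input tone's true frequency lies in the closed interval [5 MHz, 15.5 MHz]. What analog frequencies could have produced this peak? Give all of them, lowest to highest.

6 MHz, 7.5 MHz, 10.5 MHz, 12 MHz, 15 MHz

Frequencies that alias to 1.5 MHz are k·fs ± 1.5 MHz for integer k ≥ 0.
k=0: 1.5 MHz.
k=1: 3 MHz, 6 MHz.
k=2: 7.5 MHz, 10.5 MHz.
k=3: 12 MHz, 15 MHz.
k=4: 16.5 MHz, 19.5 MHz.
Within [5 MHz, 15.5 MHz]: 6 MHz, 7.5 MHz, 10.5 MHz, 12 MHz, 15 MHz.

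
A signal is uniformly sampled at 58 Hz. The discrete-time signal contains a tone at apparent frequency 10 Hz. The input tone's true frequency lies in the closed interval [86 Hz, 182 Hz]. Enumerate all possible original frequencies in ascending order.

Frequencies that alias to 10 Hz are k·fs ± 10 Hz for integer k ≥ 0.
k=0: 10 Hz.
k=1: 48 Hz, 68 Hz.
k=2: 106 Hz, 126 Hz.
k=3: 164 Hz, 184 Hz.
k=4: 222 Hz, 242 Hz.
Within [86 Hz, 182 Hz]: 106 Hz, 126 Hz, 164 Hz.

106 Hz, 126 Hz, 164 Hz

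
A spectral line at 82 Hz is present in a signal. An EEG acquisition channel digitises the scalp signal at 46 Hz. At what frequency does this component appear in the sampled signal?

82 Hz mod fs = 36 Hz.
36 Hz > fs/2 = 23 Hz, folds to fs − 36 Hz = 10 Hz.

10 Hz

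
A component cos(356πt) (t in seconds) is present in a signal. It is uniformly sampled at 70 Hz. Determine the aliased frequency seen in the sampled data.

32 Hz

ω = 356π rad/s → f = ω/(2π) = 178 Hz.
178 Hz mod fs = 38 Hz.
38 Hz > fs/2 = 35 Hz, folds to fs − 38 Hz = 32 Hz.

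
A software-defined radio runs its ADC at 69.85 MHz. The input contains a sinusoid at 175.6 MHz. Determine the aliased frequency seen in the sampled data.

33.95 MHz

175.6 MHz mod fs = 35.9 MHz.
35.9 MHz > fs/2 = 34.925 MHz, folds to fs − 35.9 MHz = 33.95 MHz.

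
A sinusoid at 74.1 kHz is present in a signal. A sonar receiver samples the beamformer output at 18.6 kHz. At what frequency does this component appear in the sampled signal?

0.3 kHz

74.1 kHz mod fs = 18.3 kHz.
18.3 kHz > fs/2 = 9.3 kHz, folds to fs − 18.3 kHz = 0.3 kHz.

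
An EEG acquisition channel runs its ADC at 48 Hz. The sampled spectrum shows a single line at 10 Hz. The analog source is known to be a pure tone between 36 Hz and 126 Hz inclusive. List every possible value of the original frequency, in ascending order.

38 Hz, 58 Hz, 86 Hz, 106 Hz

Frequencies that alias to 10 Hz are k·fs ± 10 Hz for integer k ≥ 0.
k=0: 10 Hz.
k=1: 38 Hz, 58 Hz.
k=2: 86 Hz, 106 Hz.
k=3: 134 Hz, 154 Hz.
Within [36 Hz, 126 Hz]: 38 Hz, 58 Hz, 86 Hz, 106 Hz.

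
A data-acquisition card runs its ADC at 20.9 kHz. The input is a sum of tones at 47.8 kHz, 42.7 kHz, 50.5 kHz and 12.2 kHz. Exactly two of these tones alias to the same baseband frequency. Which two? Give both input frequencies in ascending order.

12.2 kHz, 50.5 kHz

fs/2 = 10.45 kHz.
47.8 kHz mod fs = 6 kHz.
6 kHz ≤ fs/2 = 10.45 kHz, appears at 6 kHz.
42.7 kHz mod fs = 0.9 kHz.
0.9 kHz ≤ fs/2 = 10.45 kHz, appears at 0.9 kHz.
50.5 kHz mod fs = 8.7 kHz.
8.7 kHz ≤ fs/2 = 10.45 kHz, appears at 8.7 kHz.
12.2 kHz > fs/2 = 10.45 kHz, folds to fs − 12.2 kHz = 8.7 kHz.
12.2 kHz and 50.5 kHz both map to 8.7 kHz.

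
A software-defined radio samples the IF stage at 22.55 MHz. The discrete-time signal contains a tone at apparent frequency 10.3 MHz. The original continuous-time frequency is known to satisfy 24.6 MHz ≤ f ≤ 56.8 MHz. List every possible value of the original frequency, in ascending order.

32.85 MHz, 34.8 MHz, 55.4 MHz

Frequencies that alias to 10.3 MHz are k·fs ± 10.3 MHz for integer k ≥ 0.
k=0: 10.3 MHz.
k=1: 12.25 MHz, 32.85 MHz.
k=2: 34.8 MHz, 55.4 MHz.
k=3: 57.35 MHz, 77.95 MHz.
Within [24.6 MHz, 56.8 MHz]: 32.85 MHz, 34.8 MHz, 55.4 MHz.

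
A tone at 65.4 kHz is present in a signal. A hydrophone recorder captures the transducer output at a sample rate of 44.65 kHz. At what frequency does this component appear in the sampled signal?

65.4 kHz mod fs = 20.75 kHz.
20.75 kHz ≤ fs/2 = 22.325 kHz, appears at 20.75 kHz.

20.75 kHz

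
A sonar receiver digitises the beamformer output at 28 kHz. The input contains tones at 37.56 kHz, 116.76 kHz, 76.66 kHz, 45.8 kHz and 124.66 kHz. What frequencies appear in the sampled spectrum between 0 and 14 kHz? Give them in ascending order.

4.76 kHz, 7.34 kHz, 9.56 kHz, 10.2 kHz, 12.66 kHz

fs/2 = 14 kHz.
37.56 kHz mod fs = 9.56 kHz.
9.56 kHz ≤ fs/2 = 14 kHz, appears at 9.56 kHz.
116.76 kHz mod fs = 4.76 kHz.
4.76 kHz ≤ fs/2 = 14 kHz, appears at 4.76 kHz.
76.66 kHz mod fs = 20.66 kHz.
20.66 kHz > fs/2 = 14 kHz, folds to fs − 20.66 kHz = 7.34 kHz.
45.8 kHz mod fs = 17.8 kHz.
17.8 kHz > fs/2 = 14 kHz, folds to fs − 17.8 kHz = 10.2 kHz.
124.66 kHz mod fs = 12.66 kHz.
12.66 kHz ≤ fs/2 = 14 kHz, appears at 12.66 kHz.
Distinct values: {4.76 kHz, 7.34 kHz, 9.56 kHz, 10.2 kHz, 12.66 kHz}.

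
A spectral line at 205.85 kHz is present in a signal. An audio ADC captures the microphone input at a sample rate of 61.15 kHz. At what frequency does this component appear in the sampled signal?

205.85 kHz mod fs = 22.4 kHz.
22.4 kHz ≤ fs/2 = 30.575 kHz, appears at 22.4 kHz.

22.4 kHz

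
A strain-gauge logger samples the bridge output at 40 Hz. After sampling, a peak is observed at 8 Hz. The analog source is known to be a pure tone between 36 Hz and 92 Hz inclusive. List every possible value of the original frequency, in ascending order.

Frequencies that alias to 8 Hz are k·fs ± 8 Hz for integer k ≥ 0.
k=0: 8 Hz.
k=1: 32 Hz, 48 Hz.
k=2: 72 Hz, 88 Hz.
k=3: 112 Hz, 128 Hz.
Within [36 Hz, 92 Hz]: 48 Hz, 72 Hz, 88 Hz.

48 Hz, 72 Hz, 88 Hz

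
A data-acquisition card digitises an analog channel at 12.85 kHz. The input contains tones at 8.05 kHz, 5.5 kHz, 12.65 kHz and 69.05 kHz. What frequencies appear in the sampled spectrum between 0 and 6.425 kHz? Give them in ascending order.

fs/2 = 6.425 kHz.
8.05 kHz > fs/2 = 6.425 kHz, folds to fs − 8.05 kHz = 4.8 kHz.
5.5 kHz ≤ fs/2 = 6.425 kHz, passes unchanged.
12.65 kHz > fs/2 = 6.425 kHz, folds to fs − 12.65 kHz = 0.2 kHz.
69.05 kHz mod fs = 4.8 kHz.
4.8 kHz ≤ fs/2 = 6.425 kHz, appears at 4.8 kHz.
Distinct values: {0.2 kHz, 4.8 kHz, 5.5 kHz}.

0.2 kHz, 4.8 kHz, 5.5 kHz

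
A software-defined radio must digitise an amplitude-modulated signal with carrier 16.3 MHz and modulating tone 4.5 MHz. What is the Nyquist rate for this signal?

41.6 MHz

AM sidebands sit at fc ± fm = 11.8 MHz and 20.8 MHz.
Highest-frequency component: 20.8 MHz.
Nyquist rate = 2 × 20.8 MHz = 41.6 MHz.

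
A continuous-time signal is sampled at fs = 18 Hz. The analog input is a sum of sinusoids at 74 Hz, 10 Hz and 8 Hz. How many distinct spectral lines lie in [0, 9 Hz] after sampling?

2

fs/2 = 9 Hz.
74 Hz mod fs = 2 Hz.
2 Hz ≤ fs/2 = 9 Hz, appears at 2 Hz.
10 Hz > fs/2 = 9 Hz, folds to fs − 10 Hz = 8 Hz.
8 Hz ≤ fs/2 = 9 Hz, passes unchanged.
Distinct values: {2 Hz, 8 Hz} → 2.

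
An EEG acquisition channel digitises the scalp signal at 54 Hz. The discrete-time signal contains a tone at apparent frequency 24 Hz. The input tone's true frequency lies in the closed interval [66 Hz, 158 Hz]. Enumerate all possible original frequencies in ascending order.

Frequencies that alias to 24 Hz are k·fs ± 24 Hz for integer k ≥ 0.
k=0: 24 Hz.
k=1: 30 Hz, 78 Hz.
k=2: 84 Hz, 132 Hz.
k=3: 138 Hz, 186 Hz.
k=4: 192 Hz, 240 Hz.
Within [66 Hz, 158 Hz]: 78 Hz, 84 Hz, 132 Hz, 138 Hz.

78 Hz, 84 Hz, 132 Hz, 138 Hz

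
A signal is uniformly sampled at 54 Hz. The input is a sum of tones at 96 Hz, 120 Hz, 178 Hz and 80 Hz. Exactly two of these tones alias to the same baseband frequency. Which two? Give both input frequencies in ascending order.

fs/2 = 27 Hz.
96 Hz mod fs = 42 Hz.
42 Hz > fs/2 = 27 Hz, folds to fs − 42 Hz = 12 Hz.
120 Hz mod fs = 12 Hz.
12 Hz ≤ fs/2 = 27 Hz, appears at 12 Hz.
178 Hz mod fs = 16 Hz.
16 Hz ≤ fs/2 = 27 Hz, appears at 16 Hz.
80 Hz mod fs = 26 Hz.
26 Hz ≤ fs/2 = 27 Hz, appears at 26 Hz.
96 Hz and 120 Hz both map to 12 Hz.

96 Hz, 120 Hz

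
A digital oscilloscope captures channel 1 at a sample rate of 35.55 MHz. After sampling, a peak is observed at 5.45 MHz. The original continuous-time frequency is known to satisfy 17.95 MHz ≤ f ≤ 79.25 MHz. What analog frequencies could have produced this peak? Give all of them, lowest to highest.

30.1 MHz, 41 MHz, 65.65 MHz, 76.55 MHz

Frequencies that alias to 5.45 MHz are k·fs ± 5.45 MHz for integer k ≥ 0.
k=0: 5.45 MHz.
k=1: 30.1 MHz, 41 MHz.
k=2: 65.65 MHz, 76.55 MHz.
k=3: 101.2 MHz, 112.1 MHz.
Within [17.95 MHz, 79.25 MHz]: 30.1 MHz, 41 MHz, 65.65 MHz, 76.55 MHz.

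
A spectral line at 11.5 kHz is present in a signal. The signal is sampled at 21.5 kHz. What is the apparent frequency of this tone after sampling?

10 kHz

11.5 kHz > fs/2 = 10.75 kHz, folds to fs − 11.5 kHz = 10 kHz.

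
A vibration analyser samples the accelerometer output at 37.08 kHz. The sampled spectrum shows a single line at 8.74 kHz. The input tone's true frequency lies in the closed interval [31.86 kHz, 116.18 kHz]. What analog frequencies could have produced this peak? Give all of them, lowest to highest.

45.82 kHz, 65.42 kHz, 82.9 kHz, 102.5 kHz

Frequencies that alias to 8.74 kHz are k·fs ± 8.74 kHz for integer k ≥ 0.
k=0: 8.74 kHz.
k=1: 28.34 kHz, 45.82 kHz.
k=2: 65.42 kHz, 82.9 kHz.
k=3: 102.5 kHz, 119.98 kHz.
k=4: 139.58 kHz, 157.06 kHz.
Within [31.86 kHz, 116.18 kHz]: 45.82 kHz, 65.42 kHz, 82.9 kHz, 102.5 kHz.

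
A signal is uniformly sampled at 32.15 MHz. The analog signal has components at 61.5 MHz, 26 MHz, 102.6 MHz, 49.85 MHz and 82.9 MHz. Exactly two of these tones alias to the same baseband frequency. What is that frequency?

fs/2 = 16.075 MHz.
61.5 MHz mod fs = 29.35 MHz.
29.35 MHz > fs/2 = 16.075 MHz, folds to fs − 29.35 MHz = 2.8 MHz.
26 MHz > fs/2 = 16.075 MHz, folds to fs − 26 MHz = 6.15 MHz.
102.6 MHz mod fs = 6.15 MHz.
6.15 MHz ≤ fs/2 = 16.075 MHz, appears at 6.15 MHz.
49.85 MHz mod fs = 17.7 MHz.
17.7 MHz > fs/2 = 16.075 MHz, folds to fs − 17.7 MHz = 14.45 MHz.
82.9 MHz mod fs = 18.6 MHz.
18.6 MHz > fs/2 = 16.075 MHz, folds to fs − 18.6 MHz = 13.55 MHz.
26 MHz and 102.6 MHz both map to 6.15 MHz.

6.15 MHz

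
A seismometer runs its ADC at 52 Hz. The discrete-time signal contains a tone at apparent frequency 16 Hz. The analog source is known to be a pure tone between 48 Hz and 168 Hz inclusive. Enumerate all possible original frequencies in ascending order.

Frequencies that alias to 16 Hz are k·fs ± 16 Hz for integer k ≥ 0.
k=0: 16 Hz.
k=1: 36 Hz, 68 Hz.
k=2: 88 Hz, 120 Hz.
k=3: 140 Hz, 172 Hz.
k=4: 192 Hz, 224 Hz.
Within [48 Hz, 168 Hz]: 68 Hz, 88 Hz, 120 Hz, 140 Hz.

68 Hz, 88 Hz, 120 Hz, 140 Hz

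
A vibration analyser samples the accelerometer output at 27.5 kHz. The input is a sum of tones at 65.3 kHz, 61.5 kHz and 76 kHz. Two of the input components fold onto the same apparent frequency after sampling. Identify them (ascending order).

fs/2 = 13.75 kHz.
65.3 kHz mod fs = 10.3 kHz.
10.3 kHz ≤ fs/2 = 13.75 kHz, appears at 10.3 kHz.
61.5 kHz mod fs = 6.5 kHz.
6.5 kHz ≤ fs/2 = 13.75 kHz, appears at 6.5 kHz.
76 kHz mod fs = 21 kHz.
21 kHz > fs/2 = 13.75 kHz, folds to fs − 21 kHz = 6.5 kHz.
61.5 kHz and 76 kHz both map to 6.5 kHz.

61.5 kHz, 76 kHz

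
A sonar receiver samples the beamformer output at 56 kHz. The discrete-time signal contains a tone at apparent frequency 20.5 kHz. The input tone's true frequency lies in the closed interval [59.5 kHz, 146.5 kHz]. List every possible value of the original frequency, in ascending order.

Frequencies that alias to 20.5 kHz are k·fs ± 20.5 kHz for integer k ≥ 0.
k=0: 20.5 kHz.
k=1: 35.5 kHz, 76.5 kHz.
k=2: 91.5 kHz, 132.5 kHz.
k=3: 147.5 kHz, 188.5 kHz.
Within [59.5 kHz, 146.5 kHz]: 76.5 kHz, 91.5 kHz, 132.5 kHz.

76.5 kHz, 91.5 kHz, 132.5 kHz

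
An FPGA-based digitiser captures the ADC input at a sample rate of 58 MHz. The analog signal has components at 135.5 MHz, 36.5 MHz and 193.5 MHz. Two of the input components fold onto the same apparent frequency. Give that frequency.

19.5 MHz

fs/2 = 29 MHz.
135.5 MHz mod fs = 19.5 MHz.
19.5 MHz ≤ fs/2 = 29 MHz, appears at 19.5 MHz.
36.5 MHz > fs/2 = 29 MHz, folds to fs − 36.5 MHz = 21.5 MHz.
193.5 MHz mod fs = 19.5 MHz.
19.5 MHz ≤ fs/2 = 29 MHz, appears at 19.5 MHz.
135.5 MHz and 193.5 MHz both map to 19.5 MHz.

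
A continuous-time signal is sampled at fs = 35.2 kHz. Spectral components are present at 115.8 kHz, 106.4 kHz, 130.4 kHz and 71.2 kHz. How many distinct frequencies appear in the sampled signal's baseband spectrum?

fs/2 = 17.6 kHz.
115.8 kHz mod fs = 10.2 kHz.
10.2 kHz ≤ fs/2 = 17.6 kHz, appears at 10.2 kHz.
106.4 kHz mod fs = 0.8 kHz.
0.8 kHz ≤ fs/2 = 17.6 kHz, appears at 0.8 kHz.
130.4 kHz mod fs = 24.8 kHz.
24.8 kHz > fs/2 = 17.6 kHz, folds to fs − 24.8 kHz = 10.4 kHz.
71.2 kHz mod fs = 0.8 kHz.
0.8 kHz ≤ fs/2 = 17.6 kHz, appears at 0.8 kHz.
Distinct values: {0.8 kHz, 10.2 kHz, 10.4 kHz} → 3.

3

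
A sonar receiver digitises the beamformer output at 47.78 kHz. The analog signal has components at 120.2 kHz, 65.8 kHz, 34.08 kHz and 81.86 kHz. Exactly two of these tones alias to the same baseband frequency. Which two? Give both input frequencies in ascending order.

34.08 kHz, 81.86 kHz

fs/2 = 23.89 kHz.
120.2 kHz mod fs = 24.64 kHz.
24.64 kHz > fs/2 = 23.89 kHz, folds to fs − 24.64 kHz = 23.14 kHz.
65.8 kHz mod fs = 18.02 kHz.
18.02 kHz ≤ fs/2 = 23.89 kHz, appears at 18.02 kHz.
34.08 kHz > fs/2 = 23.89 kHz, folds to fs − 34.08 kHz = 13.7 kHz.
81.86 kHz mod fs = 34.08 kHz.
34.08 kHz > fs/2 = 23.89 kHz, folds to fs − 34.08 kHz = 13.7 kHz.
34.08 kHz and 81.86 kHz both map to 13.7 kHz.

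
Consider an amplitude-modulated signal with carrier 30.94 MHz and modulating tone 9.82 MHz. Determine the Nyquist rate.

81.52 MHz

AM sidebands sit at fc ± fm = 21.12 MHz and 40.76 MHz.
Highest-frequency component: 40.76 MHz.
Nyquist rate = 2 × 40.76 MHz = 81.52 MHz.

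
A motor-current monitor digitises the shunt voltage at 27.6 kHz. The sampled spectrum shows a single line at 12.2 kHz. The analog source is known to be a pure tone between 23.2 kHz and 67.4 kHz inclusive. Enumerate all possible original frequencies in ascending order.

39.8 kHz, 43 kHz, 67.4 kHz

Frequencies that alias to 12.2 kHz are k·fs ± 12.2 kHz for integer k ≥ 0.
k=0: 12.2 kHz.
k=1: 15.4 kHz, 39.8 kHz.
k=2: 43 kHz, 67.4 kHz.
k=3: 70.6 kHz, 95 kHz.
Within [23.2 kHz, 67.4 kHz]: 39.8 kHz, 43 kHz, 67.4 kHz.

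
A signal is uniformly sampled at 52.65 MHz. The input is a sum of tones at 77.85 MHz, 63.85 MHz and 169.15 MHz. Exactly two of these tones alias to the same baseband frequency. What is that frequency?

11.2 MHz

fs/2 = 26.325 MHz.
77.85 MHz mod fs = 25.2 MHz.
25.2 MHz ≤ fs/2 = 26.325 MHz, appears at 25.2 MHz.
63.85 MHz mod fs = 11.2 MHz.
11.2 MHz ≤ fs/2 = 26.325 MHz, appears at 11.2 MHz.
169.15 MHz mod fs = 11.2 MHz.
11.2 MHz ≤ fs/2 = 26.325 MHz, appears at 11.2 MHz.
63.85 MHz and 169.15 MHz both map to 11.2 MHz.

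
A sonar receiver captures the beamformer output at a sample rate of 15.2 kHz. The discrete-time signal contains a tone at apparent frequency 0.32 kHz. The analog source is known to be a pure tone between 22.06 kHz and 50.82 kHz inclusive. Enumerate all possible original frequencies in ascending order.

Frequencies that alias to 0.32 kHz are k·fs ± 0.32 kHz for integer k ≥ 0.
k=0: 0.32 kHz.
k=1: 14.88 kHz, 15.52 kHz.
k=2: 30.08 kHz, 30.72 kHz.
k=3: 45.28 kHz, 45.92 kHz.
k=4: 60.48 kHz, 61.12 kHz.
Within [22.06 kHz, 50.82 kHz]: 30.08 kHz, 30.72 kHz, 45.28 kHz, 45.92 kHz.

30.08 kHz, 30.72 kHz, 45.28 kHz, 45.92 kHz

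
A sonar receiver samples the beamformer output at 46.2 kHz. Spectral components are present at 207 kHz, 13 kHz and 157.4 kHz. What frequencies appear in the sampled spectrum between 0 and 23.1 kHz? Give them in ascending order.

13 kHz, 18.8 kHz, 22.2 kHz

fs/2 = 23.1 kHz.
207 kHz mod fs = 22.2 kHz.
22.2 kHz ≤ fs/2 = 23.1 kHz, appears at 22.2 kHz.
13 kHz ≤ fs/2 = 23.1 kHz, passes unchanged.
157.4 kHz mod fs = 18.8 kHz.
18.8 kHz ≤ fs/2 = 23.1 kHz, appears at 18.8 kHz.
Distinct values: {13 kHz, 18.8 kHz, 22.2 kHz}.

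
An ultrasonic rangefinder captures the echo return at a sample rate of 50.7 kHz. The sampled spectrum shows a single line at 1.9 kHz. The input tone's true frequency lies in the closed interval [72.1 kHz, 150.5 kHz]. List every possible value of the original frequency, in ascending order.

99.5 kHz, 103.3 kHz, 150.2 kHz

Frequencies that alias to 1.9 kHz are k·fs ± 1.9 kHz for integer k ≥ 0.
k=0: 1.9 kHz.
k=1: 48.8 kHz, 52.6 kHz.
k=2: 99.5 kHz, 103.3 kHz.
k=3: 150.2 kHz, 154 kHz.
k=4: 200.9 kHz, 204.7 kHz.
Within [72.1 kHz, 150.5 kHz]: 99.5 kHz, 103.3 kHz, 150.2 kHz.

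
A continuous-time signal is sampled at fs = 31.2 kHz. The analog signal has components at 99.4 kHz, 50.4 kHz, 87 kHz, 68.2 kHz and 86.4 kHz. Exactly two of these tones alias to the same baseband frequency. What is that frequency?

5.8 kHz

fs/2 = 15.6 kHz.
99.4 kHz mod fs = 5.8 kHz.
5.8 kHz ≤ fs/2 = 15.6 kHz, appears at 5.8 kHz.
50.4 kHz mod fs = 19.2 kHz.
19.2 kHz > fs/2 = 15.6 kHz, folds to fs − 19.2 kHz = 12 kHz.
87 kHz mod fs = 24.6 kHz.
24.6 kHz > fs/2 = 15.6 kHz, folds to fs − 24.6 kHz = 6.6 kHz.
68.2 kHz mod fs = 5.8 kHz.
5.8 kHz ≤ fs/2 = 15.6 kHz, appears at 5.8 kHz.
86.4 kHz mod fs = 24 kHz.
24 kHz > fs/2 = 15.6 kHz, folds to fs − 24 kHz = 7.2 kHz.
68.2 kHz and 99.4 kHz both map to 5.8 kHz.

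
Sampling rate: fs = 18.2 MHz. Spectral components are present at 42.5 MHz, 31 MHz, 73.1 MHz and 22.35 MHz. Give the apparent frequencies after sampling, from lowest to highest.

fs/2 = 9.1 MHz.
42.5 MHz mod fs = 6.1 MHz.
6.1 MHz ≤ fs/2 = 9.1 MHz, appears at 6.1 MHz.
31 MHz mod fs = 12.8 MHz.
12.8 MHz > fs/2 = 9.1 MHz, folds to fs − 12.8 MHz = 5.4 MHz.
73.1 MHz mod fs = 0.3 MHz.
0.3 MHz ≤ fs/2 = 9.1 MHz, appears at 0.3 MHz.
22.35 MHz mod fs = 4.15 MHz.
4.15 MHz ≤ fs/2 = 9.1 MHz, appears at 4.15 MHz.
Distinct values: {0.3 MHz, 4.15 MHz, 5.4 MHz, 6.1 MHz}.

0.3 MHz, 4.15 MHz, 5.4 MHz, 6.1 MHz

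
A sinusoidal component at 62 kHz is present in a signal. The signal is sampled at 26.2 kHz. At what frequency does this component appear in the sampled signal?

9.6 kHz

62 kHz mod fs = 9.6 kHz.
9.6 kHz ≤ fs/2 = 13.1 kHz, appears at 9.6 kHz.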